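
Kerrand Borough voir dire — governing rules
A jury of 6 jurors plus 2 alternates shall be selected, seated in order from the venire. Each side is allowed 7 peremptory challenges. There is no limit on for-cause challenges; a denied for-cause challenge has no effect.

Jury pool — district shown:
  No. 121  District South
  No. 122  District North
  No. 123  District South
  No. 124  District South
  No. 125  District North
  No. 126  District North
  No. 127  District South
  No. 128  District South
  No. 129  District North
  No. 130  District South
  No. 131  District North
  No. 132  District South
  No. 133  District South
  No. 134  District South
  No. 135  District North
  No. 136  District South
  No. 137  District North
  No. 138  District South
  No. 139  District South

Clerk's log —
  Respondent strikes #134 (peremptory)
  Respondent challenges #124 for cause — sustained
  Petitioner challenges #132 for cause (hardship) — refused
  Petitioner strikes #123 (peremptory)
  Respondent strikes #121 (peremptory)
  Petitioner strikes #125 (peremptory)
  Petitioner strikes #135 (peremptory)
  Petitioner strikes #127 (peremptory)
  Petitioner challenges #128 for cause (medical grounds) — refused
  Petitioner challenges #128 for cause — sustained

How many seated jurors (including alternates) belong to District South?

4

Removed: #121, #123, #124, #125, #127, #128, #134, #135.
Seated (8 incl. alternates): #122, #126, #129, #130, #131, #132, #133, #136.
Of those, in District South: #130, #132, #133, #136 → 4.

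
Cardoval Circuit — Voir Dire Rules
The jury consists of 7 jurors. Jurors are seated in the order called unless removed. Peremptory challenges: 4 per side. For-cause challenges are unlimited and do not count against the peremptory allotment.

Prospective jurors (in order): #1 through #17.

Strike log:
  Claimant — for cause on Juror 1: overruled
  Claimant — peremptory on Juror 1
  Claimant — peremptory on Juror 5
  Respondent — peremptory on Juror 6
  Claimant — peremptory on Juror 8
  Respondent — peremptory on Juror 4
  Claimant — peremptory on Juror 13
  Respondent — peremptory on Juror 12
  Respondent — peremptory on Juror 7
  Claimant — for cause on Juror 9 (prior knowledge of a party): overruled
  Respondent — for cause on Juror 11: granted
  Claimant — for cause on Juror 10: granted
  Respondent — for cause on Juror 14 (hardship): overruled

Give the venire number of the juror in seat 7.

17

Removed: #1, #4, #5, #6, #7, #8, #10, #11, #12, #13. (#9, #14 stay — for-cause denied.)
Filling seats in venire order through position 7: #2, #3, #9, #14, #15, #16, #17.
So seat 7 is #17.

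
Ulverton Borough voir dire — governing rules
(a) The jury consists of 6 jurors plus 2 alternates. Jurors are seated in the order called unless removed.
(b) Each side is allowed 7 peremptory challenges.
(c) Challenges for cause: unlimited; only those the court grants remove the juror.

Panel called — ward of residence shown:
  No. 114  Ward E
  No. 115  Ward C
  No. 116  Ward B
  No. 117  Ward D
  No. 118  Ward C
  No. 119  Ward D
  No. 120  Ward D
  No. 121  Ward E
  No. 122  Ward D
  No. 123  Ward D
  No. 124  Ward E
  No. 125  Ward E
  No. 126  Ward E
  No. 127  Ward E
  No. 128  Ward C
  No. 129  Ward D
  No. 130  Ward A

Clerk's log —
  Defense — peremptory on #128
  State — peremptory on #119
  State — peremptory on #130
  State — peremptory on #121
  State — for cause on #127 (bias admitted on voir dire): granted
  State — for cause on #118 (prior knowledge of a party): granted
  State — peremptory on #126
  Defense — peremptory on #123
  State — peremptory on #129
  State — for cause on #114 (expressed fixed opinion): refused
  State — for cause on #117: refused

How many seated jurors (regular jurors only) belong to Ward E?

Removed: #118, #119, #121, #123, #126, #127, #128, #129, #130.
Seated jurors 1–6: #114, #115, #116, #117, #120, #122 (alternates #124, #125 not counted).
Of those, in Ward E: #114 → 1.

1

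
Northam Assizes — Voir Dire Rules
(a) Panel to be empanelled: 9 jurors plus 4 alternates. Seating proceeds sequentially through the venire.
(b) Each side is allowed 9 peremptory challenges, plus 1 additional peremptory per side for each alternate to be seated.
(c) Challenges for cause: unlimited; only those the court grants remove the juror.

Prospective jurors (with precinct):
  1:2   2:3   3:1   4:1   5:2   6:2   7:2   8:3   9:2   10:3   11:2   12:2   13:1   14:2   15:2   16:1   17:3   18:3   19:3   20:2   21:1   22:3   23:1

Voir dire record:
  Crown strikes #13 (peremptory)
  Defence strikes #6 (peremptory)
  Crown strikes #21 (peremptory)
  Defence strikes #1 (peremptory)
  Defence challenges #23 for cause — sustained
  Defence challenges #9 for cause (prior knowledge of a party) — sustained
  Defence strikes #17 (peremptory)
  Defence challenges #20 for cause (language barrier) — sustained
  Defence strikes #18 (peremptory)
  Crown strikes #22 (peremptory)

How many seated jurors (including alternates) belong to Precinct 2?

6

Removed: #1, #6, #9, #13, #17, #18, #20, #21, #22, #23.
Seated (13 incl. alternates): #2, #3, #4, #5, #7, #8, #10, #11, #12, #14, #15, #16, #19.
Of those, in Precinct 2: #5, #7, #11, #12, #14, #15 → 6.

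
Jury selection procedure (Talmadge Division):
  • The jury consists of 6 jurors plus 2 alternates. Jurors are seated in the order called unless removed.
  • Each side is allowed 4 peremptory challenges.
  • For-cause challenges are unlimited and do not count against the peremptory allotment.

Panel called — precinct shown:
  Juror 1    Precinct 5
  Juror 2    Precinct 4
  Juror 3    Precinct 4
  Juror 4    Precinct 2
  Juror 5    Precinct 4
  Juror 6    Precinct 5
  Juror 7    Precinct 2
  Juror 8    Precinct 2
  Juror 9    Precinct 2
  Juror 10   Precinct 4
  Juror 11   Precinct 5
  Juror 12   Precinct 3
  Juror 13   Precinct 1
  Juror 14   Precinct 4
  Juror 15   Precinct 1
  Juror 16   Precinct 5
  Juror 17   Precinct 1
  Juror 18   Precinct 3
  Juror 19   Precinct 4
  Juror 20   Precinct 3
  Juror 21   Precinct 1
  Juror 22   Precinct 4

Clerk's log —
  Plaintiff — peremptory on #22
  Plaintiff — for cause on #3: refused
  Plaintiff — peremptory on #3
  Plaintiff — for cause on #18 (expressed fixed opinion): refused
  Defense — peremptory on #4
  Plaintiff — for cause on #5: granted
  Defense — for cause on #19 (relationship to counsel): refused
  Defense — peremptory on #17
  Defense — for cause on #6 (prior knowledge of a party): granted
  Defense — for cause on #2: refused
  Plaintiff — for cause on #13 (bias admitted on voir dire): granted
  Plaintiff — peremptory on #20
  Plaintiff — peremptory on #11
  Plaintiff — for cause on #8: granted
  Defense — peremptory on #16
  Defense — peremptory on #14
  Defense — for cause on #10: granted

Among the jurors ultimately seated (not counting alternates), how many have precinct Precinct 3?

Removed: #3, #4, #5, #6, #8, #10, #11, #13, #14, #16, #17, #20, #22.
Seated jurors 1–6: #1, #2, #7, #9, #12, #15 (alternates #18, #19 not counted).
Of those, in Precinct 3: #12 → 1.

1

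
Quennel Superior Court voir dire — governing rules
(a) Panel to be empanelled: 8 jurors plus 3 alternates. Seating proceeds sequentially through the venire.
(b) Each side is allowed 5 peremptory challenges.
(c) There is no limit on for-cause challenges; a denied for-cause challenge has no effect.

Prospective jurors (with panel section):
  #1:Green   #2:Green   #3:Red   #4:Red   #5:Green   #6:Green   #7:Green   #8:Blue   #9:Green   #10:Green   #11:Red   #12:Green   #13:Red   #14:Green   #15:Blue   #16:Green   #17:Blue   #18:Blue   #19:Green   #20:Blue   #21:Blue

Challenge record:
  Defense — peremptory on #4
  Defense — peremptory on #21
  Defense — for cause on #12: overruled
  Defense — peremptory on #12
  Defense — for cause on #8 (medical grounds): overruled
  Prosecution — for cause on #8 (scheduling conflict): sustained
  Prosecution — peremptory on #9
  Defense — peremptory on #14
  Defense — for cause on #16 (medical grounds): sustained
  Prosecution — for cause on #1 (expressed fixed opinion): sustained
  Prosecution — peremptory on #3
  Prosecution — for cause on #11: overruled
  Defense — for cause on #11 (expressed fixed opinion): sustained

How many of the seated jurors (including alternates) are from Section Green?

6

Removed: #1, #3, #4, #8, #9, #11, #12, #14, #16, #21.
Seated (11 incl. alternates): #2, #5, #6, #7, #10, #13, #15, #17, #18, #19, #20.
Of those, in Section Green: #2, #5, #6, #7, #10, #19 → 6.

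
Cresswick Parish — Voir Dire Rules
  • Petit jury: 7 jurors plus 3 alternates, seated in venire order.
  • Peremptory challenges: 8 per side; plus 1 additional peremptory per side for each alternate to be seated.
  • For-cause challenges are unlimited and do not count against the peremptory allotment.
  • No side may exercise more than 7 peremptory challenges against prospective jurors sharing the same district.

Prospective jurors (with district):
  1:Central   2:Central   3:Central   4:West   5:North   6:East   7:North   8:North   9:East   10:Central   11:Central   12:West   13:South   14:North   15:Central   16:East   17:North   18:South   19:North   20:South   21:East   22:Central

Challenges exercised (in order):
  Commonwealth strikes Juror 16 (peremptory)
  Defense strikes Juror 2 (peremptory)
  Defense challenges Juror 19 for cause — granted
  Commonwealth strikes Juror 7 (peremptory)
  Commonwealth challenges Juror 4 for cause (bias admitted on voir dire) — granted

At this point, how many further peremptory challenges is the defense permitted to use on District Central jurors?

6

Defense peremptories so far: #2 — 1 of 11 used, 10 left overall.
Against District Central: #2 — 1 used; per-district cap 7 leaves 6.
Binding limit: min(10, 6) = 6.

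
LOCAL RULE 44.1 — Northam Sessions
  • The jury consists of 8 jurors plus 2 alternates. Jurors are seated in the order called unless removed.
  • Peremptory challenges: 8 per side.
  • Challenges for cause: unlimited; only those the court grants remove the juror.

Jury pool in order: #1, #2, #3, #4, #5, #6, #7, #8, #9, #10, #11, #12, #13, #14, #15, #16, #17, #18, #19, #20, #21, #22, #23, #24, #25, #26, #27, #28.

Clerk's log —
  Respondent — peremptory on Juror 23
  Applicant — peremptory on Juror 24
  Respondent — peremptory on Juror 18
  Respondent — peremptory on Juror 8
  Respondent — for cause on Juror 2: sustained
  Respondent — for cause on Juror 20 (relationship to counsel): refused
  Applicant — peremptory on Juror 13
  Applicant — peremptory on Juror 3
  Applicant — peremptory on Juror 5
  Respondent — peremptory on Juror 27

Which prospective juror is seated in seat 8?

12

Removed: #2, #3, #5, #8, #13, #18, #23, #24, #27. (#20 stays — for-cause denied.)
Seating in order: seats 1–8 → #1, #4, #6, #7, #9, #10, #11, #12; alternates → #14, #15.
So seat 8 is #12.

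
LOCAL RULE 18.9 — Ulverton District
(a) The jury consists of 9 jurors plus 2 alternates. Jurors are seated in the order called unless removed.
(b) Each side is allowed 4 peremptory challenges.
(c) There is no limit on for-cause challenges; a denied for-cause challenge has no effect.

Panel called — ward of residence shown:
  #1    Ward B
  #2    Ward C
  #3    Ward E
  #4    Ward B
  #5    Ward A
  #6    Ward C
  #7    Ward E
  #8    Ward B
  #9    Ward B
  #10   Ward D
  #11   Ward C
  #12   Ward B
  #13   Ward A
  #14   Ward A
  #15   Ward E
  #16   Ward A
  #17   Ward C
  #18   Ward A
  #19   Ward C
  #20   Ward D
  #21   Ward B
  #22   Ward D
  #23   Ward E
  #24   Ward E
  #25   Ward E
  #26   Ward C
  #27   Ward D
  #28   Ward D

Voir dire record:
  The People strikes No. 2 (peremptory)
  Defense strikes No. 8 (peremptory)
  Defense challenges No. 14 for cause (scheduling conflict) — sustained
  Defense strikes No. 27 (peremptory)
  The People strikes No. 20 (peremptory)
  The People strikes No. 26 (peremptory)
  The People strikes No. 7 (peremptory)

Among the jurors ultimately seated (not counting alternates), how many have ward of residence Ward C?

2

Removed: #2, #7, #8, #14, #20, #26, #27.
Seated jurors 1–9: #1, #3, #4, #5, #6, #9, #10, #11, #12 (alternates #13, #15 not counted).
Of those, in Ward C: #6, #11 → 2.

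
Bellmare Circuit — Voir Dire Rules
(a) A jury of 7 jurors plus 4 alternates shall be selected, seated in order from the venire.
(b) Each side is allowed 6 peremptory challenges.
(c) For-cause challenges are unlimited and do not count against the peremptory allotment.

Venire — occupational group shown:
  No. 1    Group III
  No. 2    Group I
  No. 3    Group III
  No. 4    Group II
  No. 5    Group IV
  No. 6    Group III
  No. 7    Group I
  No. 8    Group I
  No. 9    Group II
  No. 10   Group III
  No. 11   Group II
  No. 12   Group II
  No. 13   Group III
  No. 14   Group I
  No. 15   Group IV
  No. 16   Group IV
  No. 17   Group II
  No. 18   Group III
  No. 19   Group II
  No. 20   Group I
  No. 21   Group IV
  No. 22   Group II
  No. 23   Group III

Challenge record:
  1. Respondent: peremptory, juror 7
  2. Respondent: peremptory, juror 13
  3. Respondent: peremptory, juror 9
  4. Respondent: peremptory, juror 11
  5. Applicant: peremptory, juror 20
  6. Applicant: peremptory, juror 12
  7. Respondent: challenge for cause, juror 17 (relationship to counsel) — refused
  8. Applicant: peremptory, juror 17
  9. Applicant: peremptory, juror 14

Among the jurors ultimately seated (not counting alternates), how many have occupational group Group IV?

Removed: #7, #9, #11, #12, #13, #14, #17, #20.
Seated jurors 1–7: #1, #2, #3, #4, #5, #6, #8 (alternates #10, #15, #16, #18 not counted).
Of those, in Group IV: #5 → 1.

1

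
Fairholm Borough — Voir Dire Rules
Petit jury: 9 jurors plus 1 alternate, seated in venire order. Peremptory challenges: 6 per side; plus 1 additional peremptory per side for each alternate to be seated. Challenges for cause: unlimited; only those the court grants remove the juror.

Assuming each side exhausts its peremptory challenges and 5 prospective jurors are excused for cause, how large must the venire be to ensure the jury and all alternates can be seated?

Seats to fill: 9 + 1 alternates = 10.
Peremptories: 6 + 1×1 = 7 per side × 2 sides = 14.
For-cause removals: 5.
Minimum venire: 10 + 14 + 5 = 29.

29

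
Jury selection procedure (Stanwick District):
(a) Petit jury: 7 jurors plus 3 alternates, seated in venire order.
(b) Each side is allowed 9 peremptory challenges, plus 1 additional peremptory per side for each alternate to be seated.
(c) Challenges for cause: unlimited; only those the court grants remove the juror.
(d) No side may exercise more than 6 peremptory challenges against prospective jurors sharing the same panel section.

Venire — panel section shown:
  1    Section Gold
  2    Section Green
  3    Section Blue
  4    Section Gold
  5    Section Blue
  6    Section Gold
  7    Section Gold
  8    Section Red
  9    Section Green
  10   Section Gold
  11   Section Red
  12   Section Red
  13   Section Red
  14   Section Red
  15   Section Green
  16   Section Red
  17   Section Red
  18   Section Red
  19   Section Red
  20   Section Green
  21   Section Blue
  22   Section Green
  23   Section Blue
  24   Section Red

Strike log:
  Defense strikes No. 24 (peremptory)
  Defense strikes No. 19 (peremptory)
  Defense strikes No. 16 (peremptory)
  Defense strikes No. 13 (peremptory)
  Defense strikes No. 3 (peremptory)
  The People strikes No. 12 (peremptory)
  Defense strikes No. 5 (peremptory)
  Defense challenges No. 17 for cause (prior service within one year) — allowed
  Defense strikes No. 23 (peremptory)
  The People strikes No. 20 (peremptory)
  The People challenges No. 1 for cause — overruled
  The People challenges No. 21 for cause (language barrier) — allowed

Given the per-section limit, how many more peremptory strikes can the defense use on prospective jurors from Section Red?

Defense peremptories so far: #24, #19, #16, #13, #3, #5, #23 — 7 of 12 used, 5 left overall.
Against Section Red: #24, #19, #16, #13 — 4 used; per-section cap 6 leaves 2.
Binding limit: min(5, 2) = 2.

2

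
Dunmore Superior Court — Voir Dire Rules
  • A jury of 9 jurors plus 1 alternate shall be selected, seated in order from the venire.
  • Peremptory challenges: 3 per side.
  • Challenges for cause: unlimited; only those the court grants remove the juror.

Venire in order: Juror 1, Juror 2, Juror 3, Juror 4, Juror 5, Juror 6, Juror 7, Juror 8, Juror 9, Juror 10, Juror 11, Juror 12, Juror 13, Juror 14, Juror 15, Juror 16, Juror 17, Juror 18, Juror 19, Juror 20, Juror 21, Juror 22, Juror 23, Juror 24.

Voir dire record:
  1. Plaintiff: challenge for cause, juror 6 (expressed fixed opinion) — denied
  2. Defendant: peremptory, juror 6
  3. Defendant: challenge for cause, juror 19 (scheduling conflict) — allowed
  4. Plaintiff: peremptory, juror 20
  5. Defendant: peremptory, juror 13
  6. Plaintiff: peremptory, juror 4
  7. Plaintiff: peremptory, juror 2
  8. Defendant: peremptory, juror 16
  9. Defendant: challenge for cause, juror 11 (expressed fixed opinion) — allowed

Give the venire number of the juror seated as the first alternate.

Removed: #2, #4, #6, #11, #13, #16, #19, #20.
Seating in order: seats 1–9 → #1, #3, #5, #7, #8, #9, #10, #12, #14; alternates → #15.
So alternate 1 is #15.

15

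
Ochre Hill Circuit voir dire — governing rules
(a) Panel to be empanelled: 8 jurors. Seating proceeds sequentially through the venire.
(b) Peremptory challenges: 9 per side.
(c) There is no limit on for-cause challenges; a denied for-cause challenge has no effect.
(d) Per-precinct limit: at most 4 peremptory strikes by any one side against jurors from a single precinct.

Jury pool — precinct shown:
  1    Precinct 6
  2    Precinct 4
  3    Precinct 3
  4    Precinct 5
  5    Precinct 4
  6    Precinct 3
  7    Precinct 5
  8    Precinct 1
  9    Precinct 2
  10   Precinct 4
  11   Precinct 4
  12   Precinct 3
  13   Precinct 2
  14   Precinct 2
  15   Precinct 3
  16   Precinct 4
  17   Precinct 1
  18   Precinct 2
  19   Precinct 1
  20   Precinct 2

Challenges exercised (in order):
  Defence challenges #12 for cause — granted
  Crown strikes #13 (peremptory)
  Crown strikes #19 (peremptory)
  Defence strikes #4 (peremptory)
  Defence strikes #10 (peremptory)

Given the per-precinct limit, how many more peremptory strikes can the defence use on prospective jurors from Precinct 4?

Defence peremptories so far: #4, #10 — 2 of 9 used, 7 left overall.
Against Precinct 4: #10 — 1 used; per-precinct cap 4 leaves 3.
Binding limit: min(7, 3) = 3.

3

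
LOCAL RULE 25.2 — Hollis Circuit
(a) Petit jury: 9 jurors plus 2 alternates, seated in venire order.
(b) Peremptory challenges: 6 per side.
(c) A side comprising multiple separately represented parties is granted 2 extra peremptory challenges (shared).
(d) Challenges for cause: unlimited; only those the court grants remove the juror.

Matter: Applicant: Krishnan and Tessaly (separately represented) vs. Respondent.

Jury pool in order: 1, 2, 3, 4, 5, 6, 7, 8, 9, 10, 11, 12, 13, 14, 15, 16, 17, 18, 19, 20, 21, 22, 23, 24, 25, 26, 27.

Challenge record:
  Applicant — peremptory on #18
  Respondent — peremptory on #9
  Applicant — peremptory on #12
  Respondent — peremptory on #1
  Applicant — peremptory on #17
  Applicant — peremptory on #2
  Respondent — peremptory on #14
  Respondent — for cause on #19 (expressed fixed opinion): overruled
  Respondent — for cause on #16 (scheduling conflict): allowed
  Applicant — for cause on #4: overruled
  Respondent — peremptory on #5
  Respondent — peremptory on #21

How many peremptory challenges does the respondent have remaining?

1

Respondent allotment: 6.
Respondent peremptories used: #9, #1, #14, #5, #21 — 5 (for-cause on #19, #16 don't count).
Remaining: 6 − 5 = 1.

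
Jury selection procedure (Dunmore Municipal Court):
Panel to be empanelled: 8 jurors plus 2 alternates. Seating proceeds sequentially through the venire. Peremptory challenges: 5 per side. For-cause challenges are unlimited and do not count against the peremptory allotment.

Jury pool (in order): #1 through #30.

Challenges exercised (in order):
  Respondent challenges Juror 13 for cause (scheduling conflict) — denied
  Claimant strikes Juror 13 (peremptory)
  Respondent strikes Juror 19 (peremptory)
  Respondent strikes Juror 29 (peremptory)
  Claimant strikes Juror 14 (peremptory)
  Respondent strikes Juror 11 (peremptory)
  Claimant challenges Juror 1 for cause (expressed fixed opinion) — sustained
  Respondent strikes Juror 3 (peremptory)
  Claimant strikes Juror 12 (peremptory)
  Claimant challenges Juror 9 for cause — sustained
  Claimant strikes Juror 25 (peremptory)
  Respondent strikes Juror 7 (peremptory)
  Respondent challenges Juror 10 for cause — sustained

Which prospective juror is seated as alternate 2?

20

Removed: #1, #3, #7, #9, #10, #11, #12, #13, #14, #19, #25, #29.
Filling seats in venire order through position 10: #2, #4, #5, #6, #8, #15, #16, #17, #18, #20.
So alternate 2 is #20.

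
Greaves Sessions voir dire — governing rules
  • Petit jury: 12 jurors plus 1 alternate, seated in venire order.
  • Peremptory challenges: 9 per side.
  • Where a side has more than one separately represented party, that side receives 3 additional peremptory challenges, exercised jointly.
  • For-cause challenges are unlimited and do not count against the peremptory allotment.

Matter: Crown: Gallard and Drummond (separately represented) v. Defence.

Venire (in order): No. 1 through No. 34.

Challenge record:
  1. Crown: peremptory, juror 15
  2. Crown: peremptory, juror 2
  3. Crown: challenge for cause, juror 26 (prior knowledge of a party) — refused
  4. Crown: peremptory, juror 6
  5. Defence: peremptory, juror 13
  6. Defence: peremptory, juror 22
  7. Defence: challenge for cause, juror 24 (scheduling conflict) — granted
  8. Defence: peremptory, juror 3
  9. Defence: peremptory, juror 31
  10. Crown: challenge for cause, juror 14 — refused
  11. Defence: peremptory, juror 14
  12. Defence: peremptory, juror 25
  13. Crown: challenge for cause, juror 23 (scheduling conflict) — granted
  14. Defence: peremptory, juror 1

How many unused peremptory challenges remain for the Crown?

9

Crown allotment: 9 base + 3 multi-party = 12.
Crown peremptories used: #15, #2, #6 — 3 (for-cause on #26, #14, #23 don't count).
Remaining: 12 − 3 = 9.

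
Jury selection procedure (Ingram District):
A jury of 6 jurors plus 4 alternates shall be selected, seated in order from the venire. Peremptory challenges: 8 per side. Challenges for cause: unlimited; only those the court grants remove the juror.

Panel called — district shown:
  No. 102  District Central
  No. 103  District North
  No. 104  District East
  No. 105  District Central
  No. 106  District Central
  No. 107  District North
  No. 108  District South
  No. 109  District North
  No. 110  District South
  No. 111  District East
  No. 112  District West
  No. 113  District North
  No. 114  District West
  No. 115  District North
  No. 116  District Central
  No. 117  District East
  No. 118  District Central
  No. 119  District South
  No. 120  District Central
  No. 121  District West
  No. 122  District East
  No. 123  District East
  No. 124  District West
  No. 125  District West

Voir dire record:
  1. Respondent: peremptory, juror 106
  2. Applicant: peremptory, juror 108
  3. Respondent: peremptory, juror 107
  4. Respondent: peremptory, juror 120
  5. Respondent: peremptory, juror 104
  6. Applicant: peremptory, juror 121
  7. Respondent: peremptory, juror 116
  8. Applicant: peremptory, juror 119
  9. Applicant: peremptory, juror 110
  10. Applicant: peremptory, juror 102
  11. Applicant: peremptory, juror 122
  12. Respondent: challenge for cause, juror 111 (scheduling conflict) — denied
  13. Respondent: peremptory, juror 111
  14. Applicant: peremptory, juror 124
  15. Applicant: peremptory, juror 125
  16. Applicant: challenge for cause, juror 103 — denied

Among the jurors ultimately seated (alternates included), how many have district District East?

Removed: #102, #104, #106, #107, #108, #110, #111, #116, #119, #120, #121, #122, #124, #125.
Seated (10 incl. alternates): #103, #105, #109, #112, #113, #114, #115, #117, #118, #123.
Of those, in District East: #117, #123 → 2.

2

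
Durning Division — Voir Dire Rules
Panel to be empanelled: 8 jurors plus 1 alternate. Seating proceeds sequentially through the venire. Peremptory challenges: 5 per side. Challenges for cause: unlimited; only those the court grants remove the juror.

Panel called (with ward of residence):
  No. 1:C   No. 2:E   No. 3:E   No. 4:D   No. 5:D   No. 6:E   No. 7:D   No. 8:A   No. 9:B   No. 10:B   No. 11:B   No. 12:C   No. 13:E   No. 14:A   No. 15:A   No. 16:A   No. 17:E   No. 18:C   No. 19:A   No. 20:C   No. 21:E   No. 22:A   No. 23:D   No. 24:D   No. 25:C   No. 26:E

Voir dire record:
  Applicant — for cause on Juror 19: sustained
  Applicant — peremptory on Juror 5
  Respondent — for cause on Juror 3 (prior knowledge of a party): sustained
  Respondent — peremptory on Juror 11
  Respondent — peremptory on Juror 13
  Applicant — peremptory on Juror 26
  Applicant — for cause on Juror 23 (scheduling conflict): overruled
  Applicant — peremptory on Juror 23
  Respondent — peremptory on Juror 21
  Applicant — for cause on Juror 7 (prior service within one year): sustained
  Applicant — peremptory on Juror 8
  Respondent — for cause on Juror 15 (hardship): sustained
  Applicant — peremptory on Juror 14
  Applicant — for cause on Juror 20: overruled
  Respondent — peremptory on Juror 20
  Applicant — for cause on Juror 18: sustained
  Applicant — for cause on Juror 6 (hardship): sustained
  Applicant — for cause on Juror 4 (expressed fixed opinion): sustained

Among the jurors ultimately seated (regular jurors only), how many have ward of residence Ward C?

Removed: #3, #4, #5, #6, #7, #8, #11, #13, #14, #15, #18, #19, #20, #21, #23, #26.
Seated jurors 1–8: #1, #2, #9, #10, #12, #16, #17, #22 (alternates #24 not counted).
Of those, in Ward C: #1, #12 → 2.

2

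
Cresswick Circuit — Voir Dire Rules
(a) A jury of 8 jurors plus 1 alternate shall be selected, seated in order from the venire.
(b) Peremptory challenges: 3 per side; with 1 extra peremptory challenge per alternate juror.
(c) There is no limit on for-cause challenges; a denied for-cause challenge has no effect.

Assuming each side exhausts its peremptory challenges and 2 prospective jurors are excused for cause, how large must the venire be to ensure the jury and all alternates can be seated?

19

Seats to fill: 8 + 1 alternates = 9.
Peremptories: 3 + 1×1 = 4 per side × 2 sides = 8.
For-cause removals: 2.
Minimum venire: 9 + 8 + 2 = 19.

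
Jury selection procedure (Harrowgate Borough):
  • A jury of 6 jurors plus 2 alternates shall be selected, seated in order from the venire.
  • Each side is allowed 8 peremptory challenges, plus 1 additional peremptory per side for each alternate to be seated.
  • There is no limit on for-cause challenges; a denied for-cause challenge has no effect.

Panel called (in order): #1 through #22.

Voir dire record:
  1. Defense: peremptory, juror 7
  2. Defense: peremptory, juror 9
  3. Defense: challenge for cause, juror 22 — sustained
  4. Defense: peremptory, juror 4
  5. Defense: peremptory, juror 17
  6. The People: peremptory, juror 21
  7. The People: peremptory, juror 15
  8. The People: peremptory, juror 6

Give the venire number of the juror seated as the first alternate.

Removed: #4, #6, #7, #9, #15, #17, #21, #22.
Filling seats in venire order through position 7: #1, #2, #3, #5, #8, #10, #11.
So alternate 1 is #11.

11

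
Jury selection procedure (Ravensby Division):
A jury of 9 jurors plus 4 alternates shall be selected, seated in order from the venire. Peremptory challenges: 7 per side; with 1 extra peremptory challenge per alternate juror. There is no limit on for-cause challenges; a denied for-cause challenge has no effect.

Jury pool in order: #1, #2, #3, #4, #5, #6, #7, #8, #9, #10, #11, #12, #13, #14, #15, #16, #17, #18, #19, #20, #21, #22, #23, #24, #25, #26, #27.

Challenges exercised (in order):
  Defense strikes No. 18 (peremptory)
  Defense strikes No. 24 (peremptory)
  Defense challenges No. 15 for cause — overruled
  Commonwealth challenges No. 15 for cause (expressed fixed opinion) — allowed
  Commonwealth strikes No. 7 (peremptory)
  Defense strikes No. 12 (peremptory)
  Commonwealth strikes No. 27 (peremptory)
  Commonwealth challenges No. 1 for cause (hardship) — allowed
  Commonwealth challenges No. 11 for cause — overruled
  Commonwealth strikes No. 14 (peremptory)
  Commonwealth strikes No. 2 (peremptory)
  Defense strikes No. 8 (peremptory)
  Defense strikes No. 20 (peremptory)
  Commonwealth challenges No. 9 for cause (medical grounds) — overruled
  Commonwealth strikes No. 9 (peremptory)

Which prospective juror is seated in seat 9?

17

Removed: #1, #2, #7, #8, #9, #12, #14, #15, #18, #20, #24, #27. (#11 stays — for-cause denied.)
Seating in order: seats 1–9 → #3, #4, #5, #6, #10, #11, #13, #16, #17; alternates → #19, #21, #22, #23.
So seat 9 is #17.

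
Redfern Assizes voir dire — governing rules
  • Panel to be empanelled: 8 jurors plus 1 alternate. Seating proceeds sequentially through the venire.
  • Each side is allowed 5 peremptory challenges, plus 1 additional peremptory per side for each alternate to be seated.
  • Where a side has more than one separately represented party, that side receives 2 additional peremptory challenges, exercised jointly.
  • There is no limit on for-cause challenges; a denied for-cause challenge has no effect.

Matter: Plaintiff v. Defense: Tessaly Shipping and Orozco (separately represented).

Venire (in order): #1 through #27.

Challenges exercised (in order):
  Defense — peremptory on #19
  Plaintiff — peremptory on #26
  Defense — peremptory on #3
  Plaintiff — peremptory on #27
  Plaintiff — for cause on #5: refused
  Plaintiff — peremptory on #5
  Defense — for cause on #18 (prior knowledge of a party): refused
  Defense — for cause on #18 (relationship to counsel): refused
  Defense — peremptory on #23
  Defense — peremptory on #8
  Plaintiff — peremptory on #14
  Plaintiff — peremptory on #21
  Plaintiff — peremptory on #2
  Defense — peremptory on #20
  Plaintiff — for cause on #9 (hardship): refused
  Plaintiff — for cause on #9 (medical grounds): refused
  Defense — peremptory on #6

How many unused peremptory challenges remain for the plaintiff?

0

Plaintiff allotment: 5 base + 1 × 1 alternate = 6.
Plaintiff peremptories used: #26, #27, #5, #14, #21, #2 — 6 (for-cause on #5, #9, #9 don't count).
Remaining: 6 − 6 = 0.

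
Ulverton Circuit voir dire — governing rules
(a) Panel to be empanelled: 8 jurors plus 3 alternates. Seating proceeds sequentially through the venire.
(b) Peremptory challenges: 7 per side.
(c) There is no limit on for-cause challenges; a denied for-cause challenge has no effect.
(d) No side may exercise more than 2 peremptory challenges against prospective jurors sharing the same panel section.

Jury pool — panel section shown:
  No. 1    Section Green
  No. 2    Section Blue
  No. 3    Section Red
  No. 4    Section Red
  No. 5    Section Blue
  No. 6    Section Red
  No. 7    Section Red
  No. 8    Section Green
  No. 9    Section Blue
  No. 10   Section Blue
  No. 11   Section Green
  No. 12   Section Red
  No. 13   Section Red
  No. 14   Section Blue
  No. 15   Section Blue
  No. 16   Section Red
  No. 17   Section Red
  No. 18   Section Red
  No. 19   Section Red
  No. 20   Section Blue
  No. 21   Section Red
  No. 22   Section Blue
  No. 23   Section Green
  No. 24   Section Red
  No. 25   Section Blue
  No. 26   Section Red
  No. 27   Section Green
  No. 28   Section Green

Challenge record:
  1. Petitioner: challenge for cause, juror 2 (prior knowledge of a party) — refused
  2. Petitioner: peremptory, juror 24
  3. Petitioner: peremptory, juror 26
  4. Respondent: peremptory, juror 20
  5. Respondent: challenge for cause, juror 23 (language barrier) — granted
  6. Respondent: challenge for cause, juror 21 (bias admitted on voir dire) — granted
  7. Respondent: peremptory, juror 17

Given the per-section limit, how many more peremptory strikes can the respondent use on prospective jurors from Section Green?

Respondent peremptories so far: #20, #17 — 2 of 7 used, 5 left overall.
Against Section Green: none yet — per-section cap 2 leaves 2.
Binding limit: min(5, 2) = 2.

2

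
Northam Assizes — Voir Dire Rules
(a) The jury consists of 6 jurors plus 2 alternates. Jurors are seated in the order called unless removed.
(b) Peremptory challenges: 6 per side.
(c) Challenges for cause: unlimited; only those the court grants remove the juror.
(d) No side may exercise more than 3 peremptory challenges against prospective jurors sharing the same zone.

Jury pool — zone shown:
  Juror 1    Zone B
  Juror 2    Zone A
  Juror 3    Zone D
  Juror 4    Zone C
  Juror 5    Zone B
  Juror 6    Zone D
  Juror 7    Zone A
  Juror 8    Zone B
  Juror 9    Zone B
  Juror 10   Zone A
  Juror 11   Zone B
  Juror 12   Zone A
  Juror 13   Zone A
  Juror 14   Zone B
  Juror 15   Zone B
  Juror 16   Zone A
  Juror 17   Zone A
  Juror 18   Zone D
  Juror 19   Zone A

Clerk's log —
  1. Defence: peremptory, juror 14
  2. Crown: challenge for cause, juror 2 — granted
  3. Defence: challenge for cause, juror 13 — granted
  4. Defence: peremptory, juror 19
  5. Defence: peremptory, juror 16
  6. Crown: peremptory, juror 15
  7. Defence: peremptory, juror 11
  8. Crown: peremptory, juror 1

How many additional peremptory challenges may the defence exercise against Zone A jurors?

1

Defence peremptories so far: #14, #19, #16, #11 — 4 of 6 used, 2 left overall.
Against Zone A: #19, #16 — 2 used; per-zone cap 3 leaves 1.
Binding limit: min(2, 1) = 1.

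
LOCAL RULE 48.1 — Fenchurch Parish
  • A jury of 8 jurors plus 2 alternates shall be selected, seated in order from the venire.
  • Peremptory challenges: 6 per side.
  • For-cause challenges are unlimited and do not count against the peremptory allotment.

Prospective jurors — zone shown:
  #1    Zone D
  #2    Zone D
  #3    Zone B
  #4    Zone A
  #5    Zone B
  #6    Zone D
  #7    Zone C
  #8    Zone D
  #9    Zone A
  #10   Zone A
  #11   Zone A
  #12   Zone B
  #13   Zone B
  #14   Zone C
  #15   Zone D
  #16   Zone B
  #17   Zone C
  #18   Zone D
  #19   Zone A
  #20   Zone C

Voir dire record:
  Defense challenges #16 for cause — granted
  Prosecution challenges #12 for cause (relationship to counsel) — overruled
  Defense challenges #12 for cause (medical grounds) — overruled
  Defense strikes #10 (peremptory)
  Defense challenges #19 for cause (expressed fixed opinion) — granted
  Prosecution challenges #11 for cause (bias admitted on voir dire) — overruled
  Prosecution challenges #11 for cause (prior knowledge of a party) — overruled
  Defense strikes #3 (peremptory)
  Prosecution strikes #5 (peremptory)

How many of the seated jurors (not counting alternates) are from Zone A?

3

Removed: #3, #5, #10, #16, #19.
Seated jurors 1–8: #1, #2, #4, #6, #7, #8, #9, #11 (alternates #12, #13 not counted).
Of those, in Zone A: #4, #9, #11 → 3.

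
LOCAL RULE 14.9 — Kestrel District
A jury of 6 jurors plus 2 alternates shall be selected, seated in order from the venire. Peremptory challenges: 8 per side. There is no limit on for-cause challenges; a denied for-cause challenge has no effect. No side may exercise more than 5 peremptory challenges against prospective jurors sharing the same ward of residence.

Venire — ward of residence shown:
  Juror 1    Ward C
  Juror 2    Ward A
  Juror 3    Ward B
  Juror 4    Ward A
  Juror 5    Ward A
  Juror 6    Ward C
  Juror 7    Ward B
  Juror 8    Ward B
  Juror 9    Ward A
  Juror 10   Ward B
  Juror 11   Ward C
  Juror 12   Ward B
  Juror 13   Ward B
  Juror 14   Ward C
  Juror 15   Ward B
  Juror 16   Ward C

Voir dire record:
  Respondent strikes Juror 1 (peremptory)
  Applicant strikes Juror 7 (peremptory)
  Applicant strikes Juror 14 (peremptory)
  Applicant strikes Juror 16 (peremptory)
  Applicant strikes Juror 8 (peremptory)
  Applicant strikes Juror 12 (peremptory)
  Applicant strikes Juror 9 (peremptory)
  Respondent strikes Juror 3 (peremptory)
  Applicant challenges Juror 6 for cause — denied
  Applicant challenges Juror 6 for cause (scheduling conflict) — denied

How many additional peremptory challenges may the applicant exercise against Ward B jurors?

2

Applicant peremptories so far: #7, #14, #16, #8, #12, #9 — 6 of 8 used, 2 left overall.
Against Ward B: #7, #8, #12 — 3 used; per-ward cap 5 leaves 2.
Binding limit: min(2, 2) = 2.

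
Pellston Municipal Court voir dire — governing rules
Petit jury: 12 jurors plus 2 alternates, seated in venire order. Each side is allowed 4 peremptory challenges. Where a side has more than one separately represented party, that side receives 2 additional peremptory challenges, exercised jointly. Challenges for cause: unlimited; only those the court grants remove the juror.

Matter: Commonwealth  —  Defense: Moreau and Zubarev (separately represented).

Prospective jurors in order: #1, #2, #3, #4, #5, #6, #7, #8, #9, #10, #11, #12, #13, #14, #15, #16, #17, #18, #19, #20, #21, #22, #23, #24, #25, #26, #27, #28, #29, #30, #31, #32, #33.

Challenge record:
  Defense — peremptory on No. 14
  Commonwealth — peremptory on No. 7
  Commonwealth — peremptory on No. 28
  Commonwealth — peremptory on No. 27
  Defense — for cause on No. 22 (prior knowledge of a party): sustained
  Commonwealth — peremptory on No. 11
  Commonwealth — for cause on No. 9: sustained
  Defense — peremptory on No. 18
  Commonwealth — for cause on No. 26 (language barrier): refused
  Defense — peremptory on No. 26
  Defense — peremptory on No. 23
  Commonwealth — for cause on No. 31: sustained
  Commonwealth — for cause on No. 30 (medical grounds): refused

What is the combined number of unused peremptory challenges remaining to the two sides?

Commonwealth allotment: 4. Defense allotment: 4 base + 2 multi-party = 6.
Commonwealth peremptories used: #7, #28, #27, #11 — 4 (for-cause on #9, #26, #31, #30 don't count).
Defense peremptories used: #14, #18, #26, #23 — 4 (the for-cause on #22 doesn't count).
Remaining: (4 − 4) + (6 − 4) = 2.

2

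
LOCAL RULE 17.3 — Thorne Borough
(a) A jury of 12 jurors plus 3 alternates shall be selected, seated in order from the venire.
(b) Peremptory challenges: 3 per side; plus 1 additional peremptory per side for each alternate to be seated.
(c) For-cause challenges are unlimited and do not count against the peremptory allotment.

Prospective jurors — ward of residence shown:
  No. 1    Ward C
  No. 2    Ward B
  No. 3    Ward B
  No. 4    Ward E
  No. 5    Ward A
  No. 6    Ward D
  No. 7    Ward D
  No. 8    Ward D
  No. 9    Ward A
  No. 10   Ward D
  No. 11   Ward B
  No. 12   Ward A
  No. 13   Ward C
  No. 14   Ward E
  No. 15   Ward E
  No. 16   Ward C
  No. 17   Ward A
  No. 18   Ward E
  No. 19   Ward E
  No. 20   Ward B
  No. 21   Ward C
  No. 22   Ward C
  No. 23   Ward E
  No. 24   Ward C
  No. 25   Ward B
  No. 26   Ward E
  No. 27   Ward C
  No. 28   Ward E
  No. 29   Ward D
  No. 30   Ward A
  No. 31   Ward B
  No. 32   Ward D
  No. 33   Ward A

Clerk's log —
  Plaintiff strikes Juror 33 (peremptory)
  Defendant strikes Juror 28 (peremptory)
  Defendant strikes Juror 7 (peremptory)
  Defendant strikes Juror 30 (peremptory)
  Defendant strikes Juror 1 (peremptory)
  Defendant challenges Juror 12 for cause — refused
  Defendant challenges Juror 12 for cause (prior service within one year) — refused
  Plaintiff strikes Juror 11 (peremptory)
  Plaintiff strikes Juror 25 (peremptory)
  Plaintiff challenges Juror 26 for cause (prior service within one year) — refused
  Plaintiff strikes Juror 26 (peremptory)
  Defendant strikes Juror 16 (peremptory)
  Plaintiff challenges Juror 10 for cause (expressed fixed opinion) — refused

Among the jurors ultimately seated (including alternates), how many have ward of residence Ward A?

4

Removed: #1, #7, #11, #16, #25, #26, #28, #30, #33.
Seated (15 incl. alternates): #2, #3, #4, #5, #6, #8, #9, #10, #12, #13, #14, #15, #17, #18, #19.
Of those, in Ward A: #5, #9, #12, #17 → 4.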